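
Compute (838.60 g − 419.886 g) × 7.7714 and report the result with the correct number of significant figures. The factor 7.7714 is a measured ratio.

838.60 g − 419.886 g = 418.714 g; the difference is limited to 2 decimal places (5 s.f.).
Carrying full precision, 418.714 × 7.7714 = 3253.9939796 g; 7.7714 has 5 s.f., so the result keeps min(5, 5) = 5 s.f.
Rounded to 5 significant figures: 3.2540 × 10^3 g.

3.2540 × 10^3 g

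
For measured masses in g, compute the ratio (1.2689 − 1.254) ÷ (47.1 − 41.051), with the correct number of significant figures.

0.0025

1.2689 − 1.254 = 0.0149, limited to 3 d.p. → 2 s.f.; 47.1 − 41.051 = 6.049, limited to 1 d.p. → 2 s.f.
Carrying full precision, 0.0149 ÷ 6.049 = 0.00246321706067…; keep min(2, 2) = 2 s.f.
Rounded to 2 significant figures: 0.0025.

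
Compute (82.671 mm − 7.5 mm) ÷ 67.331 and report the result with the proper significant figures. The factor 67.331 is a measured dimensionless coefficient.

82.671 mm − 7.5 mm = 75.171 mm; the difference is limited to 1 decimal place (3 s.f.).
Carrying full precision, 75.171 ÷ 67.331 = 1.1164396786… mm; 67.331 has 5 s.f., so the result keeps min(3, 5) = 3 s.f.
Rounded to 3 significant figures: 1.12 mm.

1.12 mm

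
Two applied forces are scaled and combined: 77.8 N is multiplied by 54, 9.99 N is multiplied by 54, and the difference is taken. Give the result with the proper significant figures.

3.7 × 10^3 N

77.8 × 54 = 4201.2 → 4.2 × 10^3 N (2 s.f., last digit at the 10^2 place).
9.99 × 54 = 539.46 → 5.4 × 10^2 N (2 s.f., last digit at the 10^1 place).
Difference: 3661.74 N; keep the coarser place, 10^2.
Result: 3.7 × 10^3 N.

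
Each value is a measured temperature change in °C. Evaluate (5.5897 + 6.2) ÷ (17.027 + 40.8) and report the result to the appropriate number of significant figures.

0.204

5.5897 + 6.2 = 11.7897, limited to 1 d.p. → 3 s.f.; 17.027 + 40.8 = 57.827, limited to 1 d.p. → 3 s.f.
Carrying full precision, 11.7897 ÷ 57.827 = 0.203878810936…; keep min(3, 3) = 3 s.f.
Rounded to 3 significant figures: 0.204.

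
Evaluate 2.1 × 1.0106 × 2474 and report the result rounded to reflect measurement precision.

5.3 × 10³

2.1 × 1.0106 × 2474 = 5250.47124
Multiplication/division keeps the fewest significant figures: 2.1 → 2 s.f., 1.0106 → 5 s.f., 2474 → 4 s.f.; limit is 2.
Rounded to 2 significant figures: 5.3 × 10³.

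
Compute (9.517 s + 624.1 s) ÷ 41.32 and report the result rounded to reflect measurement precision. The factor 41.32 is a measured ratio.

15.33 s

9.517 s + 624.1 s = 633.617 s; the sum is limited to 1 decimal place (4 s.f.).
Carrying full precision, 633.617 ÷ 41.32 = 15.3343901258… s; 41.32 has 4 s.f., so the result keeps min(4, 4) = 4 s.f.
Rounded to 4 significant figures: 15.33 s.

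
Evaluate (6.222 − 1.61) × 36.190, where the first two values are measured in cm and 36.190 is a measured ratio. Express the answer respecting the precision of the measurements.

167 cm

6.222 cm − 1.61 cm = 4.612 cm; the difference is limited to 2 decimal places (3 s.f.).
Carrying full precision, 4.612 × 36.190 = 166.90828 cm; 36.190 has 5 s.f., so the result keeps min(3, 5) = 3 s.f.
Rounded to 3 significant figures: 167 cm.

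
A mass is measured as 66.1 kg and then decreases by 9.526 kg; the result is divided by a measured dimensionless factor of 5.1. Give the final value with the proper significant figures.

66.1 kg − 9.526 kg = 56.574 kg; the difference is limited to 1 decimal place (3 s.f.).
Carrying full precision, 56.574 ÷ 5.1 = 11.0929411765… kg; 5.1 has 2 s.f., so the result keeps min(3, 2) = 2 s.f.
Rounded to 2 significant figures: 11 kg.

11 kg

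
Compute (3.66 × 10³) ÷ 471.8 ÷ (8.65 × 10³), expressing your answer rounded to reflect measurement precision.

8.97 × 10⁻⁴

(3.66 × 10³) ÷ 471.8 ÷ (8.65 × 10³) = 0.000896823627137…
Multiplication/division keeps the fewest significant figures: 3.66 × 10³ → 3 s.f., 471.8 → 4 s.f., 8.65 × 10³ → 3 s.f.; limit is 3.
Rounded to 3 significant figures: 8.97 × 10⁻⁴.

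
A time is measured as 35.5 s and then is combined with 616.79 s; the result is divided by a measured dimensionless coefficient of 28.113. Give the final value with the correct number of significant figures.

35.5 s + 616.79 s = 652.29 s; the sum is limited to 1 decimal place (4 s.f.).
Carrying full precision, 652.29 ÷ 28.113 = 23.2024330381… s; 28.113 has 5 s.f., so the result keeps min(4, 5) = 4 s.f.
Rounded to 4 significant figures: 23.20 s.

23.20 s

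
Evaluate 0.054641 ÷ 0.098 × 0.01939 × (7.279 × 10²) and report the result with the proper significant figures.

7.9

0.054641 ÷ 0.098 × 0.01939 × (7.279 × 10²) = 7.86940852879…
Multiplication/division keeps the fewest significant figures: 0.054641 → 5 s.f., 0.098 → 2 s.f., 0.01939 → 4 s.f., 7.279 × 10² → 4 s.f.; limit is 2.
Rounded to 2 significant figures: 7.9.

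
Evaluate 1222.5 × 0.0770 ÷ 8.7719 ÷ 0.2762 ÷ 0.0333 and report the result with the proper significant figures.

1.17 × 10^3

1222.5 × 0.0770 ÷ 8.7719 ÷ 0.2762 ÷ 0.0333 = 1166.75054699…
Multiplication/division keeps the fewest significant figures: 1222.5 → 5 s.f., 0.0770 → 3 s.f., 8.7719 → 5 s.f., 0.2762 → 4 s.f., 0.0333 → 3 s.f.; limit is 3.
Rounded to 3 significant figures: 1.17 × 10^3.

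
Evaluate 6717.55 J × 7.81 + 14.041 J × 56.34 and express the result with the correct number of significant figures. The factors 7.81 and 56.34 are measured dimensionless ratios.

5.33 × 10⁴ J

6717.55 × 7.81 = 52464.0655 → 5.25 × 10⁴ J (3 s.f., last digit at the 10^2 place).
14.041 × 56.34 = 791.06994 → 7.911 × 10² J (4 s.f., last digit at the 10^-1 place).
Sum: 53255.13544 J; keep the coarser place, 10^2.
Result: 5.33 × 10⁴ J.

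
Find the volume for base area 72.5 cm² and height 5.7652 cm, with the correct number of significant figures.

volume = 72.5 cm² × 5.7652 cm = 417.977 cm³.
72.5 has 3 significant figures; 5.7652 has 5.
Division/multiplication keeps the fewest: 3 significant figures.
Rounded: 418 cm³.

418 cm³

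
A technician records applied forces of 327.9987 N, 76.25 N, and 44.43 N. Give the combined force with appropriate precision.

448.68 N

327.9987 N + 76.25 N + 44.43 N = 448.6787 N.
Addition/subtraction keeps the fewest decimal places: 327.9987 → 4 decimal places, 76.25 → 2 decimal places, 44.43 → 2 decimal places; limit is 2.
Rounded to 2 decimal places: 448.68 N.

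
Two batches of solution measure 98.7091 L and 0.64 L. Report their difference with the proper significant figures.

98.7091 L − 0.64 L = 98.0691 L.
Addition/subtraction keeps the fewest decimal places: 98.7091 → 4 decimal places, 0.64 → 2 decimal places; limit is 2.
Rounded to 2 decimal places: 98.07 L.

98.07 L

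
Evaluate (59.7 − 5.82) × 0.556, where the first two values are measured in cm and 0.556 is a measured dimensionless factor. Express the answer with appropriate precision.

59.7 cm − 5.82 cm = 53.88 cm; the difference is limited to 1 decimal place (3 s.f.).
Carrying full precision, 53.88 × 0.556 = 29.95728 cm; 0.556 has 3 s.f., so the result keeps min(3, 3) = 3 s.f.
Rounded to 3 significant figures: 30.0 cm.

30.0 cm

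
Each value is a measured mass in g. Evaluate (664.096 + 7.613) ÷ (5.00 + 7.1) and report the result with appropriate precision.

55.5

664.096 + 7.613 = 671.709, limited to 3 d.p. → 6 s.f.; 5.00 + 7.1 = 12.10, limited to 1 d.p. → 3 s.f.
Carrying full precision, 671.709 ÷ 12.10 = 55.5131404959…; keep min(6, 3) = 3 s.f.
Rounded to 3 significant figures: 55.5.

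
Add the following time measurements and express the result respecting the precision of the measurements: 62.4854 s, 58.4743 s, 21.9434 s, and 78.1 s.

62.4854 s + 58.4743 s + 21.9434 s + 78.1 s = 221.0031 s.
Addition/subtraction keeps the fewest decimal places: 62.4854 → 4 decimal places, 58.4743 → 4 decimal places, 21.9434 → 4 decimal places, 78.1 → 1 decimal place; limit is 1.
Rounded to 1 decimal place: 221.0 s.

221.0 s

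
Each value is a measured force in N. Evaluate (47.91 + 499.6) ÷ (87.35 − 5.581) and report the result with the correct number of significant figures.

6.696

47.91 + 499.6 = 547.51, limited to 1 d.p. → 4 s.f.; 87.35 − 5.581 = 81.769, limited to 2 d.p. → 4 s.f.
Carrying full precision, 547.51 ÷ 81.769 = 6.69581381697…; keep min(4, 4) = 4 s.f.
Rounded to 4 significant figures: 6.696.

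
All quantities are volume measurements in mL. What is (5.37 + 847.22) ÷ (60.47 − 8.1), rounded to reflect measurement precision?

5.37 + 847.22 = 852.59, limited to 2 d.p. → 5 s.f.; 60.47 − 8.1 = 52.37, limited to 1 d.p. → 3 s.f.
Carrying full precision, 852.59 ÷ 52.37 = 16.2801222074…; keep min(5, 3) = 3 s.f.
Rounded to 3 significant figures: 16.3.

16.3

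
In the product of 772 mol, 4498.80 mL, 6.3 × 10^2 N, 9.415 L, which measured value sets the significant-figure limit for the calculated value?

6.3 × 10^2 N

772 mol → 3 s.f.; 4498.80 mL → 6 s.f.; 6.3 × 10^2 N → 2 s.f.; 9.415 L → 4 s.f.
The fewest is 2 significant figures, from 6.3 × 10^2 N.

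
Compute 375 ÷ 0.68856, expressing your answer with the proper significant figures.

375 ÷ 0.68856 = 544.614848379…
Multiplication/division keeps the fewest significant figures: 375 → 3 s.f., 0.68856 → 5 s.f.; limit is 3.
Rounded to 3 significant figures: 545.

545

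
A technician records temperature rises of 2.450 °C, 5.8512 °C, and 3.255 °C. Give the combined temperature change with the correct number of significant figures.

11.556 °C

2.450 °C + 5.8512 °C + 3.255 °C = 11.5562 °C.
Addition/subtraction keeps the fewest decimal places: 2.450 → 3 decimal places, 5.8512 → 4 decimal places, 3.255 → 3 decimal places; limit is 3.
Rounded to 3 decimal places: 11.556 °C.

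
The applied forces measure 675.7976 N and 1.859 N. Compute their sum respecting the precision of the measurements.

675.7976 N + 1.859 N = 677.6566 N.
Addition/subtraction keeps the fewest decimal places: 675.7976 → 4 decimal places, 1.859 → 3 decimal places; limit is 3.
Rounded to 3 decimal places: 677.657 N.

677.657 N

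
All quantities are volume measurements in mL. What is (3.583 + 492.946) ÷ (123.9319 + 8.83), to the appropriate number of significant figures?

3.583 + 492.946 = 496.529, limited to 3 d.p. → 6 s.f.; 123.9319 + 8.83 = 132.7619, limited to 2 d.p. → 5 s.f.
Carrying full precision, 496.529 ÷ 132.7619 = 3.73999618867…; keep min(6, 5) = 5 s.f.
Rounded to 5 significant figures: 3.7400.

3.7400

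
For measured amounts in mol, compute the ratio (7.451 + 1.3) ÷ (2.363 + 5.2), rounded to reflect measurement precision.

7.451 + 1.3 = 8.751, limited to 1 d.p. → 2 s.f.; 2.363 + 5.2 = 7.563, limited to 1 d.p. → 2 s.f.
Carrying full precision, 8.751 ÷ 7.563 = 1.1570805236…; keep min(2, 2) = 2 s.f.
Rounded to 2 significant figures: 1.2.

1.2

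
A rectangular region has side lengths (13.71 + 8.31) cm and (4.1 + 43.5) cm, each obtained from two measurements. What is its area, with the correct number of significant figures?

13.71 + 8.31 = 22.02, limited to 2 d.p. → 4 s.f.; 4.1 + 43.5 = 47.6, limited to 1 d.p. → 3 s.f.
Carrying full precision, 22.02 × 47.6 = 1048.152; keep min(4, 3) = 3 s.f.
Rounded to 3 significant figures: 1.05 × 10^3 cm².

1.05 × 10^3 cm²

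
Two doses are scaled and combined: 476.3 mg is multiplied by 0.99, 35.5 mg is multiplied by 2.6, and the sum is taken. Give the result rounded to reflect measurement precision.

5.6 × 10^2 mg

476.3 × 0.99 = 471.537 → 4.7 × 10^2 mg (2 s.f., last digit at the 10^1 place).
35.5 × 2.6 = 92.3 → 92 mg (2 s.f., last digit at the 10^0 place).
Sum: 563.837 mg; keep the coarser place, 10^1.
Result: 5.6 × 10^2 mg.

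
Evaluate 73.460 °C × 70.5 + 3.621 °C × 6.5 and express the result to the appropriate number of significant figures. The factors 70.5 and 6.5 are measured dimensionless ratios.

73.460 × 70.5 = 5178.93 → 5.18 × 10³ °C (3 s.f., last digit at the 10^1 place).
3.621 × 6.5 = 23.5365 → 24 °C (2 s.f., last digit at the 10^0 place).
Sum: 5202.4665 °C; keep the coarser place, 10^1.
Result: 5.20 × 10³ °C.

5.20 × 10³ °C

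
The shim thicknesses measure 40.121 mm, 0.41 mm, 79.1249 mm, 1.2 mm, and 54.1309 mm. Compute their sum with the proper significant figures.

175.0 mm

40.121 mm + 0.41 mm + 79.1249 mm + 1.2 mm + 54.1309 mm = 174.9868 mm.
Addition/subtraction keeps the fewest decimal places: 40.121 → 3 decimal places, 0.41 → 2 decimal places, 79.1249 → 4 decimal places, 1.2 → 1 decimal place, 54.1309 → 4 decimal places; limit is 1.
Rounded to 1 decimal place: 175.0 mm.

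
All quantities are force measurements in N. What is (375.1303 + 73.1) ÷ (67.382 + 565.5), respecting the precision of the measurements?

375.1303 + 73.1 = 448.2303, limited to 1 d.p. → 4 s.f.; 67.382 + 565.5 = 632.882, limited to 1 d.p. → 4 s.f.
Carrying full precision, 448.2303 ÷ 632.882 = 0.708236764515…; keep min(4, 4) = 4 s.f.
Rounded to 4 significant figures: 0.7082.

0.7082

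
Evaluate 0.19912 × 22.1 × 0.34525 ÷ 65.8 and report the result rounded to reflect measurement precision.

0.0231

0.19912 × 22.1 × 0.34525 ÷ 65.8 = 0.023089522462…
Multiplication/division keeps the fewest significant figures: 0.19912 → 5 s.f., 22.1 → 3 s.f., 0.34525 → 5 s.f., 65.8 → 3 s.f.; limit is 3.
Rounded to 3 significant figures: 0.0231.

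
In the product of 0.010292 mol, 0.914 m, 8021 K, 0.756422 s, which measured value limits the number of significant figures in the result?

0.914 m

0.010292 mol → 5 s.f.; 0.914 m → 3 s.f.; 8021 K → 4 s.f.; 0.756422 s → 6 s.f.
The fewest is 3 significant figures, from 0.914 m.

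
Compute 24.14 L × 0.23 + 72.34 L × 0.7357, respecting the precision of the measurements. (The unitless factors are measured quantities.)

58.8 L

24.14 × 0.23 = 5.5522 → 5.6 L (2 s.f., last digit at the 10^-1 place).
72.34 × 0.7357 = 53.220538 → 53.22 L (4 s.f., last digit at the 10^-2 place).
Sum: 58.772738 L; keep the coarser place, 10^-1.
Result: 58.8 L.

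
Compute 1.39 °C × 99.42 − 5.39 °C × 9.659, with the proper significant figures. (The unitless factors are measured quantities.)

1.39 × 99.42 = 138.1938 → 138 °C (3 s.f., last digit at the 10^0 place).
5.39 × 9.659 = 52.06201 → 52.1 °C (3 s.f., last digit at the 10^-1 place).
Difference: 86.13179 °C; keep the coarser place, 10^0.
Result: 86 °C.

86 °C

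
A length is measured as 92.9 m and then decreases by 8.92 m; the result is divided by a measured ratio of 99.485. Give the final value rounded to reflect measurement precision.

0.844 m

92.9 m − 8.92 m = 83.98 m; the difference is limited to 1 decimal place (3 s.f.).
Carrying full precision, 83.98 ÷ 99.485 = 0.844147358898… m; 99.485 has 5 s.f., so the result keeps min(3, 5) = 3 s.f.
Rounded to 3 significant figures: 0.844 m.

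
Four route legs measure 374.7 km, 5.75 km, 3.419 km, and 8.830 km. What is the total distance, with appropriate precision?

392.7 km

374.7 km + 5.75 km + 3.419 km + 8.830 km = 392.699 km.
Addition/subtraction keeps the fewest decimal places: 374.7 → 1 decimal place, 5.75 → 2 decimal places, 3.419 → 3 decimal places, 8.830 → 3 decimal places; limit is 1.
Rounded to 1 decimal place: 392.7 km.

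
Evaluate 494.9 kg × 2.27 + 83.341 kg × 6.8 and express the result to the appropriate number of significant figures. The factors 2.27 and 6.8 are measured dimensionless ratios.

494.9 × 2.27 = 1123.423 → 1.12 × 10^3 kg (3 s.f., last digit at the 10^1 place).
83.341 × 6.8 = 566.7188 → 5.7 × 10^2 kg (2 s.f., last digit at the 10^1 place).
Sum: 1690.1418 kg; keep the coarser place, 10^1.
Result: 1.69 × 10^3 kg.

1.69 × 10^3 kg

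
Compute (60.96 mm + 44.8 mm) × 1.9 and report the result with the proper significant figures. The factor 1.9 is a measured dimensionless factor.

2.0 × 10² mm

60.96 mm + 44.8 mm = 105.76 mm; the sum is limited to 1 decimal place (4 s.f.).
Carrying full precision, 105.76 × 1.9 = 200.944 mm; 1.9 has 2 s.f., so the result keeps min(4, 2) = 2 s.f.
Rounded to 2 significant figures: 2.0 × 10² mm.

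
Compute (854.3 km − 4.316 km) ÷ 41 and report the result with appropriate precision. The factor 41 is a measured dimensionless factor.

21 km

854.3 km − 4.316 km = 849.984 km; the difference is limited to 1 decimal place (4 s.f.).
Carrying full precision, 849.984 ÷ 41 = 20.7313170732… km; 41 has 2 s.f., so the result keeps min(4, 2) = 2 s.f.
Rounded to 2 significant figures: 21 km.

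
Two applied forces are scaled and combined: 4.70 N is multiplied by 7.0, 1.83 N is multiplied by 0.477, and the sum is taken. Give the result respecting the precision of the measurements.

4.70 × 7.0 = 32.9 → 33 N (2 s.f., last digit at the 10^0 place).
1.83 × 0.477 = 0.87291 → 0.873 N (3 s.f., last digit at the 10^-3 place).
Sum: 33.77291 N; keep the coarser place, 10^0.
Result: 34 N.

34 N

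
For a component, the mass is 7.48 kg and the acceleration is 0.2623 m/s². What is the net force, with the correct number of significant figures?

net force = 7.48 kg × 0.2623 m/s² = 1.962004 N.
7.48 has 3 significant figures; 0.2623 has 4.
Division/multiplication keeps the fewest: 3 significant figures.
Rounded: 1.96 N.

1.96 N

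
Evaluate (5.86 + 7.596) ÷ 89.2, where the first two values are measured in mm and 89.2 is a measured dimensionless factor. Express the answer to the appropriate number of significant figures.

5.86 mm + 7.596 mm = 13.456 mm; the sum is limited to 2 decimal places (4 s.f.).
Carrying full precision, 13.456 ÷ 89.2 = 0.150852017937… mm; 89.2 has 3 s.f., so the result keeps min(4, 3) = 3 s.f.
Rounded to 3 significant figures: 0.151 mm.

0.151 mm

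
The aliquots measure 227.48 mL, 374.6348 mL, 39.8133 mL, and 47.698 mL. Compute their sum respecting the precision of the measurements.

227.48 mL + 374.6348 mL + 39.8133 mL + 47.698 mL = 689.6261 mL.
Addition/subtraction keeps the fewest decimal places: 227.48 → 2 decimal places, 374.6348 → 4 decimal places, 39.8133 → 4 decimal places, 47.698 → 3 decimal places; limit is 2.
Rounded to 2 decimal places: 689.63 mL.

689.63 mL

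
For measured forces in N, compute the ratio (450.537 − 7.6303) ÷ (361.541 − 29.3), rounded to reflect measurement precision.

1.333

450.537 − 7.6303 = 442.9067, limited to 3 d.p. → 6 s.f.; 361.541 − 29.3 = 332.241, limited to 1 d.p. → 4 s.f.
Carrying full precision, 442.9067 ÷ 332.241 = 1.33308863145…; keep min(6, 4) = 4 s.f.
Rounded to 4 significant figures: 1.333.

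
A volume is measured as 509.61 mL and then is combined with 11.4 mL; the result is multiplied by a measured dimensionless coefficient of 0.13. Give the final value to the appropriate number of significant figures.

509.61 mL + 11.4 mL = 521.01 mL; the sum is limited to 1 decimal place (4 s.f.).
Carrying full precision, 521.01 × 0.13 = 67.7313 mL; 0.13 has 2 s.f., so the result keeps min(4, 2) = 2 s.f.
Rounded to 2 significant figures: 68 mL.

68 mL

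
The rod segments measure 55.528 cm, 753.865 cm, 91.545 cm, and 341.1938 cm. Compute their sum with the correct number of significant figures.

1242.132 cm

55.528 cm + 753.865 cm + 91.545 cm + 341.1938 cm = 1242.1318 cm.
Addition/subtraction keeps the fewest decimal places: 55.528 → 3 decimal places, 753.865 → 3 decimal places, 91.545 → 3 decimal places, 341.1938 → 4 decimal places; limit is 3.
Rounded to 3 decimal places: 1242.132 cm.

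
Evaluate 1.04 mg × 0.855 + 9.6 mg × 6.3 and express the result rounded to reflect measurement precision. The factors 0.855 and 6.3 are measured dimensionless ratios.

1.04 × 0.855 = 0.8892 → 0.889 mg (3 s.f., last digit at the 10^-3 place).
9.6 × 6.3 = 60.48 → 6.0 × 10¹ mg (2 s.f., last digit at the 10^0 place).
Sum: 61.3692 mg; keep the coarser place, 10^0.
Result: 61 mg.

61 mg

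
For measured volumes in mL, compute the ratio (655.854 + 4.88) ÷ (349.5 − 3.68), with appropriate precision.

1.911

655.854 + 4.88 = 660.734, limited to 2 d.p. → 5 s.f.; 349.5 − 3.68 = 345.82, limited to 1 d.p. → 4 s.f.
Carrying full precision, 660.734 ÷ 345.82 = 1.91062980741…; keep min(5, 4) = 4 s.f.
Rounded to 4 significant figures: 1.911.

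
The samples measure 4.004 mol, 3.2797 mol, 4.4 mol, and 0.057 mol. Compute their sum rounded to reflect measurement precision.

4.004 mol + 3.2797 mol + 4.4 mol + 0.057 mol = 11.7407 mol.
Addition/subtraction keeps the fewest decimal places: 4.004 → 3 decimal places, 3.2797 → 4 decimal places, 4.4 → 1 decimal place, 0.057 → 3 decimal places; limit is 1.
Rounded to 1 decimal place: 11.7 mol.

11.7 mol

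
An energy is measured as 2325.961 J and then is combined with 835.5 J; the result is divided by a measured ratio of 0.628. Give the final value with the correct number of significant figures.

5.03 × 10^3 J

2325.961 J + 835.5 J = 3161.461 J; the sum is limited to 1 decimal place (5 s.f.).
Carrying full precision, 3161.461 ÷ 0.628 = 5034.17356688… J; 0.628 has 3 s.f., so the result keeps min(5, 3) = 3 s.f.
Rounded to 3 significant figures: 5.03 × 10^3 J.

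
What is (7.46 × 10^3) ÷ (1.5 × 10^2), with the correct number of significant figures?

5.0 × 10^1

(7.46 × 10^3) ÷ (1.5 × 10^2) = 49.7333333333…
Multiplication/division keeps the fewest significant figures: 7.46 × 10^3 → 3 s.f., 1.5 × 10^2 → 2 s.f.; limit is 2.
Rounded to 2 significant figures: 5.0 × 10^1.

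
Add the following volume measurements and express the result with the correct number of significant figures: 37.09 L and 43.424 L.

37.09 L + 43.424 L = 80.514 L.
Addition/subtraction keeps the fewest decimal places: 37.09 → 2 decimal places, 43.424 → 3 decimal places; limit is 2.
Rounded to 2 decimal places: 80.51 L.

80.51 L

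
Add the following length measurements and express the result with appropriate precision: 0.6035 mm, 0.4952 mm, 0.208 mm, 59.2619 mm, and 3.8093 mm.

64.378 mm

0.6035 mm + 0.4952 mm + 0.208 mm + 59.2619 mm + 3.8093 mm = 64.3779 mm.
Addition/subtraction keeps the fewest decimal places: 0.6035 → 4 decimal places, 0.4952 → 4 decimal places, 0.208 → 3 decimal places, 59.2619 → 4 decimal places, 3.8093 → 4 decimal places; limit is 3.
Rounded to 3 decimal places: 64.378 mm.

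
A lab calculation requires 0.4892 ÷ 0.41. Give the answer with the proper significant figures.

0.4892 ÷ 0.41 = 1.19317073171…
Multiplication/division keeps the fewest significant figures: 0.4892 → 4 s.f., 0.41 → 2 s.f.; limit is 2.
Rounded to 2 significant figures: 1.2.

1.2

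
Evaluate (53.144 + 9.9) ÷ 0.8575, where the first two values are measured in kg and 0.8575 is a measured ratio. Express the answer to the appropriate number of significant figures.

53.144 kg + 9.9 kg = 63.044 kg; the sum is limited to 1 decimal place (3 s.f.).
Carrying full precision, 63.044 ÷ 0.8575 = 73.5206997085… kg; 0.8575 has 4 s.f., so the result keeps min(3, 4) = 3 s.f.
Rounded to 3 significant figures: 73.5 kg.

73.5 kg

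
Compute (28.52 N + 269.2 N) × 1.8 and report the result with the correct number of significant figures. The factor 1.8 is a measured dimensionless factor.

5.4 × 10² N

28.52 N + 269.2 N = 297.72 N; the sum is limited to 1 decimal place (4 s.f.).
Carrying full precision, 297.72 × 1.8 = 535.896 N; 1.8 has 2 s.f., so the result keeps min(4, 2) = 2 s.f.
Rounded to 2 significant figures: 5.4 × 10² N.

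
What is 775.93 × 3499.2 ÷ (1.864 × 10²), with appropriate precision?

1.457 × 10⁴

775.93 × 3499.2 ÷ (1.864 × 10²) = 14566.1709013…
Multiplication/division keeps the fewest significant figures: 775.93 → 5 s.f., 3499.2 → 5 s.f., 1.864 × 10² → 4 s.f.; limit is 4.
Rounded to 4 significant figures: 1.457 × 10⁴.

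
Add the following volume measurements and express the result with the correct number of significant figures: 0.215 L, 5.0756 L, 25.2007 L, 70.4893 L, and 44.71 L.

0.215 L + 5.0756 L + 25.2007 L + 70.4893 L + 44.71 L = 145.6906 L.
Addition/subtraction keeps the fewest decimal places: 0.215 → 3 decimal places, 5.0756 → 4 decimal places, 25.2007 → 4 decimal places, 70.4893 → 4 decimal places, 44.71 → 2 decimal places; limit is 2.
Rounded to 2 decimal places: 145.69 L.

145.69 L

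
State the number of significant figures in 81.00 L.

4

81.00: trailing zeros after a decimal point are significant.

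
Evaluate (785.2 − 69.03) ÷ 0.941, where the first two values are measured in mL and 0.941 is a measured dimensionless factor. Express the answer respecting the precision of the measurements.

785.2 mL − 69.03 mL = 716.17 mL; the difference is limited to 1 decimal place (4 s.f.).
Carrying full precision, 716.17 ÷ 0.941 = 761.073326249… mL; 0.941 has 3 s.f., so the result keeps min(4, 3) = 3 s.f.
Rounded to 3 significant figures: 761 mL.

761 mL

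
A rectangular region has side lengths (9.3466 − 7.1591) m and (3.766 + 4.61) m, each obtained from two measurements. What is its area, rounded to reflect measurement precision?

9.3466 − 7.1591 = 2.1875, limited to 4 d.p. → 5 s.f.; 3.766 + 4.61 = 8.376, limited to 2 d.p. → 3 s.f.
Carrying full precision, 2.1875 × 8.376 = 18.3225; keep min(5, 3) = 3 s.f.
Rounded to 3 significant figures: 18.3 m².

18.3 m²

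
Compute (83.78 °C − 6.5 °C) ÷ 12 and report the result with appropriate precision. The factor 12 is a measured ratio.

6.4 °C

83.78 °C − 6.5 °C = 77.28 °C; the difference is limited to 1 decimal place (3 s.f.).
Carrying full precision, 77.28 ÷ 12 = 6.44 °C; 12 has 2 s.f., so the result keeps min(3, 2) = 2 s.f.
Rounded to 2 significant figures: 6.4 °C.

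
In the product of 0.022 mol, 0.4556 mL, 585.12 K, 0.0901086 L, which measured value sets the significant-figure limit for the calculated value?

0.022 mol

0.022 mol → 2 s.f.; 0.4556 mL → 4 s.f.; 585.12 K → 5 s.f.; 0.0901086 L → 6 s.f.
The fewest is 2 significant figures, from 0.022 mol.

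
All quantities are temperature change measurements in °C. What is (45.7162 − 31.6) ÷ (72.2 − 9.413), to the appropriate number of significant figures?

0.225

45.7162 − 31.6 = 14.1162, limited to 1 d.p. → 3 s.f.; 72.2 − 9.413 = 62.787, limited to 1 d.p. → 3 s.f.
Carrying full precision, 14.1162 ÷ 62.787 = 0.224826795356…; keep min(3, 3) = 3 s.f.
Rounded to 3 significant figures: 0.225.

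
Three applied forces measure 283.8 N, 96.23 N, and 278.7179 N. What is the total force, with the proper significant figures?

658.7 N

283.8 N + 96.23 N + 278.7179 N = 658.7479 N.
Addition/subtraction keeps the fewest decimal places: 283.8 → 1 decimal place, 96.23 → 2 decimal places, 278.7179 → 4 decimal places; limit is 1.
Rounded to 1 decimal place: 658.7 N.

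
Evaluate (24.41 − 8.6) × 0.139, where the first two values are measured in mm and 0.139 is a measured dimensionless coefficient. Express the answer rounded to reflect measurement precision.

2.20 mm

24.41 mm − 8.6 mm = 15.81 mm; the difference is limited to 1 decimal place (3 s.f.).
Carrying full precision, 15.81 × 0.139 = 2.19759 mm; 0.139 has 3 s.f., so the result keeps min(3, 3) = 3 s.f.
Rounded to 3 significant figures: 2.20 mm.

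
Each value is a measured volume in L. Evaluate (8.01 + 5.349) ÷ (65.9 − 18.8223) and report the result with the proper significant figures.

2.84 × 10^-1

8.01 + 5.349 = 13.359, limited to 2 d.p. → 4 s.f.; 65.9 − 18.8223 = 47.0777, limited to 1 d.p. → 3 s.f.
Carrying full precision, 13.359 ÷ 47.0777 = 0.283764924795…; keep min(4, 3) = 3 s.f.
Rounded to 3 significant figures: 2.84 × 10^-1.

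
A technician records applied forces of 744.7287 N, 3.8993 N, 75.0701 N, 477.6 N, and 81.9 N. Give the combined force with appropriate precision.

744.7287 N + 3.8993 N + 75.0701 N + 477.6 N + 81.9 N = 1383.1981 N.
Addition/subtraction keeps the fewest decimal places: 744.7287 → 4 decimal places, 3.8993 → 4 decimal places, 75.0701 → 4 decimal places, 477.6 → 1 decimal place, 81.9 → 1 decimal place; limit is 1.
Rounded to 1 decimal place: 1383.2 N.

1383.2 N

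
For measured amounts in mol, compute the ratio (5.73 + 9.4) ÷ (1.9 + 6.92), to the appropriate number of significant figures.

5.73 + 9.4 = 15.13, limited to 1 d.p. → 3 s.f.; 1.9 + 6.92 = 8.82, limited to 1 d.p. → 2 s.f.
Carrying full precision, 15.13 ÷ 8.82 = 1.71541950113…; keep min(3, 2) = 2 s.f.
Rounded to 2 significant figures: 1.7.

1.7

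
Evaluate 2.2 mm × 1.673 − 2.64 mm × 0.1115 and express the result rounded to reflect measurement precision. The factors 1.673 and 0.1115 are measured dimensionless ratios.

2.2 × 1.673 = 3.6806 → 3.7 mm (2 s.f., last digit at the 10^-1 place).
2.64 × 0.1115 = 0.29436 → 2.94 × 10^-1 mm (3 s.f., last digit at the 10^-3 place).
Difference: 3.38624 mm; keep the coarser place, 10^-1.
Result: 3.4 mm.

3.4 mm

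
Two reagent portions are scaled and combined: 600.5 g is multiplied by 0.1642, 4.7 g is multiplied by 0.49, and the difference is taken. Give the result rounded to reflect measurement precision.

96.3 g

600.5 × 0.1642 = 98.6021 → 98.60 g (4 s.f., last digit at the 10^-2 place).
4.7 × 0.49 = 2.303 → 2.3 g (2 s.f., last digit at the 10^-1 place).
Difference: 96.2991 g; keep the coarser place, 10^-1.
Result: 96.3 g.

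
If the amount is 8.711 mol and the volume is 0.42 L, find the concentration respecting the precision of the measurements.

concentration = 8.711 mol ÷ 0.42 L = 20.7404761905… mol/L.
8.711 has 4 significant figures; 0.42 has 2.
Division/multiplication keeps the fewest: 2 significant figures.
Rounded: 21 mol/L.

21 mol/L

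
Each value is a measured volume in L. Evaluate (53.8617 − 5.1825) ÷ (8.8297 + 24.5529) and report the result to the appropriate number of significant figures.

1.45822

53.8617 − 5.1825 = 48.6792, limited to 4 d.p. → 6 s.f.; 8.8297 + 24.5529 = 33.3826, limited to 4 d.p. → 6 s.f.
Carrying full precision, 48.6792 ÷ 33.3826 = 1.45822074973…; keep min(6, 6) = 6 s.f.
Rounded to 6 significant figures: 1.45822.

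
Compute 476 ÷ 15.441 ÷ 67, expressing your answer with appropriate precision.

476 ÷ 15.441 ÷ 67 = 0.460104760828…
Multiplication/division keeps the fewest significant figures: 476 → 3 s.f., 15.441 → 5 s.f., 67 → 2 s.f.; limit is 2.
Rounded to 2 significant figures: 0.46.

0.46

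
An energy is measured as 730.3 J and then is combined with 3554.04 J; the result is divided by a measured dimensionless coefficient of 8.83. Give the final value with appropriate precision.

485 J

730.3 J + 3554.04 J = 4284.34 J; the sum is limited to 1 decimal place (5 s.f.).
Carrying full precision, 4284.34 ÷ 8.83 = 485.202718007… J; 8.83 has 3 s.f., so the result keeps min(5, 3) = 3 s.f.
Rounded to 3 significant figures: 485 J.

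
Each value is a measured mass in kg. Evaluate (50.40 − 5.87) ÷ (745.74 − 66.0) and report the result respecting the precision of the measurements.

50.40 − 5.87 = 44.53, limited to 2 d.p. → 4 s.f.; 745.74 − 66.0 = 679.74, limited to 1 d.p. → 4 s.f.
Carrying full precision, 44.53 ÷ 679.74 = 0.0655103421897…; keep min(4, 4) = 4 s.f.
Rounded to 4 significant figures: 0.06551.

0.06551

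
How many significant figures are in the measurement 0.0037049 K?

0.0037049: leading zeros are not significant; zeros between nonzero digits are significant.

5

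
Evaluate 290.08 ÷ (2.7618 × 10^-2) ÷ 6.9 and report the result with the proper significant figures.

290.08 ÷ (2.7618 × 10^-2) ÷ 6.9 = 1522.21665979…
Multiplication/division keeps the fewest significant figures: 290.08 → 5 s.f., 2.7618 × 10^-2 → 5 s.f., 6.9 → 2 s.f.; limit is 2.
Rounded to 2 significant figures: 1.5 × 10^3.

1.5 × 10^3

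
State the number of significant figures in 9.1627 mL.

9.1627: every digit is nonzero and significant.

5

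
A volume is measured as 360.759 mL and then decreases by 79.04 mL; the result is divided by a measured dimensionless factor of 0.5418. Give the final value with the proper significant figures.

5.200 × 10^2 mL

360.759 mL − 79.04 mL = 281.719 mL; the difference is limited to 2 decimal places (5 s.f.).
Carrying full precision, 281.719 ÷ 0.5418 = 519.968623108… mL; 0.5418 has 4 s.f., so the result keeps min(5, 4) = 4 s.f.
Rounded to 4 significant figures: 5.200 × 10^2 mL.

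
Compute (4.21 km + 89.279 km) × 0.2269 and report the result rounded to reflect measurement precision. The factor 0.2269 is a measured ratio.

4.21 km + 89.279 km = 93.489 km; the sum is limited to 2 decimal places (4 s.f.).
Carrying full precision, 93.489 × 0.2269 = 21.2126541 km; 0.2269 has 4 s.f., so the result keeps min(4, 4) = 4 s.f.
Rounded to 4 significant figures: 21.21 km.

21.21 km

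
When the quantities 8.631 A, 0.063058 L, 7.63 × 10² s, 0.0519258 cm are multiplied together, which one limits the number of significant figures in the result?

8.631 A → 4 s.f.; 0.063058 L → 5 s.f.; 7.63 × 10² s → 3 s.f.; 0.0519258 cm → 6 s.f.
The fewest is 3 significant figures, from 7.63 × 10² s.

7.63 × 10² s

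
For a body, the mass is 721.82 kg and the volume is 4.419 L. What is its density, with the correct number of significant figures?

density = 721.82 kg ÷ 4.419 L = 163.34464811… kg/L.
721.82 has 5 significant figures; 4.419 has 4.
Division/multiplication keeps the fewest: 4 significant figures.
Rounded: 163.3 kg/L.

163.3 kg/L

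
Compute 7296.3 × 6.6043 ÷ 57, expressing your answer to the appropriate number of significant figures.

7296.3 × 6.6043 ÷ 57 = 845.385159474…
Multiplication/division keeps the fewest significant figures: 7296.3 → 5 s.f., 6.6043 → 5 s.f., 57 → 2 s.f.; limit is 2.
Rounded to 2 significant figures: 8.5 × 10^2.

8.5 × 10^2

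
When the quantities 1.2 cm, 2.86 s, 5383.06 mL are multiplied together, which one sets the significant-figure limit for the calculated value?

1.2 cm → 2 s.f.; 2.86 s → 3 s.f.; 5383.06 mL → 6 s.f.
The fewest is 2 significant figures, from 1.2 cm.

1.2 cm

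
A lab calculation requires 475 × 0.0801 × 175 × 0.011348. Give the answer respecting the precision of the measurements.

75.6

475 × 0.0801 × 175 × 0.011348 = 75.55853025
Multiplication/division keeps the fewest significant figures: 475 → 3 s.f., 0.0801 → 3 s.f., 175 → 3 s.f., 0.011348 → 5 s.f.; limit is 3.
Rounded to 3 significant figures: 75.6.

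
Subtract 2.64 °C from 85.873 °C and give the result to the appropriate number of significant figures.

85.873 °C − 2.64 °C = 83.233 °C.
Addition/subtraction keeps the fewest decimal places: 85.873 → 3 decimal places, 2.64 → 2 decimal places; limit is 2.
Rounded to 2 decimal places: 83.23 °C.

83.23 °C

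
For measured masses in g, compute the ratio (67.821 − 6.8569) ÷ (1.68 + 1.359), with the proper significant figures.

20.1

67.821 − 6.8569 = 60.9641, limited to 3 d.p. → 5 s.f.; 1.68 + 1.359 = 3.039, limited to 2 d.p. → 3 s.f.
Carrying full precision, 60.9641 ÷ 3.039 = 20.0605791379…; keep min(5, 3) = 3 s.f.
Rounded to 3 significant figures: 20.1.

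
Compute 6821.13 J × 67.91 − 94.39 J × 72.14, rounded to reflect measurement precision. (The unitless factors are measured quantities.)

6821.13 × 67.91 = 463222.9383 → 4.632 × 10⁵ J (4 s.f., last digit at the 10^2 place).
94.39 × 72.14 = 6809.2946 → 6809 J (4 s.f., last digit at the 10^0 place).
Difference: 456413.6437 J; keep the coarser place, 10^2.
Result: 4.564 × 10⁵ J.

4.564 × 10⁵ J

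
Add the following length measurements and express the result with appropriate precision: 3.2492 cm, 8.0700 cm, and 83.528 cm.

3.2492 cm + 8.0700 cm + 83.528 cm = 94.8472 cm.
Addition/subtraction keeps the fewest decimal places: 3.2492 → 4 decimal places, 8.0700 → 4 decimal places, 83.528 → 3 decimal places; limit is 3.
Rounded to 3 decimal places: 94.847 cm.

94.847 cm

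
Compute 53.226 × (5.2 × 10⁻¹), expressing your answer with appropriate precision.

53.226 × (5.2 × 10⁻¹) = 27.67752
Multiplication/division keeps the fewest significant figures: 53.226 → 5 s.f., 5.2 × 10⁻¹ → 2 s.f.; limit is 2.
Rounded to 2 significant figures: 28.

28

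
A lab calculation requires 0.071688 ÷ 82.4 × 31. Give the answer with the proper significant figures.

0.027

0.071688 ÷ 82.4 × 31 = 0.02697
Multiplication/division keeps the fewest significant figures: 0.071688 → 5 s.f., 82.4 → 3 s.f., 31 → 2 s.f.; limit is 2.
Rounded to 2 significant figures: 0.027.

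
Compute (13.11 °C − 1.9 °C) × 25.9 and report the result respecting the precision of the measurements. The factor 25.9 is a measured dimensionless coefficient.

13.11 °C − 1.9 °C = 11.21 °C; the difference is limited to 1 decimal place (3 s.f.).
Carrying full precision, 11.21 × 25.9 = 290.339 °C; 25.9 has 3 s.f., so the result keeps min(3, 3) = 3 s.f.
Rounded to 3 significant figures: 290. °C.

290. °C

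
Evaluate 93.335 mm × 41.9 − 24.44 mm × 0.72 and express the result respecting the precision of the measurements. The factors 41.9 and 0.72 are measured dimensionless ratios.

93.335 × 41.9 = 3910.7365 → 3.91 × 10³ mm (3 s.f., last digit at the 10^1 place).
24.44 × 0.72 = 17.5968 → 18 mm (2 s.f., last digit at the 10^0 place).
Difference: 3893.1397 mm; keep the coarser place, 10^1.
Result: 3.89 × 10³ mm.

3.89 × 10³ mm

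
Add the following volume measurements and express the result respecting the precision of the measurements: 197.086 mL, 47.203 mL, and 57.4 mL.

197.086 mL + 47.203 mL + 57.4 mL = 301.689 mL.
Addition/subtraction keeps the fewest decimal places: 197.086 → 3 decimal places, 47.203 → 3 decimal places, 57.4 → 1 decimal place; limit is 1.
Rounded to 1 decimal place: 301.7 mL.

301.7 mL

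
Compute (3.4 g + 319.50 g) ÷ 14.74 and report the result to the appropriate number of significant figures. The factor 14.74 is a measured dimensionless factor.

21.91 g

3.4 g + 319.50 g = 322.90 g; the sum is limited to 1 decimal place (4 s.f.).
Carrying full precision, 322.90 ÷ 14.74 = 21.9063772049… g; 14.74 has 4 s.f., so the result keeps min(4, 4) = 4 s.f.
Rounded to 4 significant figures: 21.91 g.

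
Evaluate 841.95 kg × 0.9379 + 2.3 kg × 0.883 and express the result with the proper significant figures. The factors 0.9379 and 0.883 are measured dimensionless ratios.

841.95 × 0.9379 = 789.664905 → 789.7 kg (4 s.f., last digit at the 10^-1 place).
2.3 × 0.883 = 2.0309 → 2.0 kg (2 s.f., last digit at the 10^-1 place).
Sum: 791.695805 kg; keep the coarser place, 10^-1.
Result: 791.7 kg.

791.7 kg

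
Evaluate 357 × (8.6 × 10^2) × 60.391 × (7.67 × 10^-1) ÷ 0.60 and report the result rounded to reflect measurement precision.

357 × (8.6 × 10^2) × 60.391 × (7.67 × 10^-1) ÷ 0.60 = 23701891.2949
Multiplication/division keeps the fewest significant figures: 357 → 3 s.f., 8.6 × 10^2 → 2 s.f., 60.391 → 5 s.f., 7.67 × 10^-1 → 3 s.f., 0.60 → 2 s.f.; limit is 2.
Rounded to 2 significant figures: 2.4 × 10^7.

2.4 × 10^7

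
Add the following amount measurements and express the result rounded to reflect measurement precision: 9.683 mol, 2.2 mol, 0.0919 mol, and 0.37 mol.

12.3 mol

9.683 mol + 2.2 mol + 0.0919 mol + 0.37 mol = 12.3449 mol.
Addition/subtraction keeps the fewest decimal places: 9.683 → 3 decimal places, 2.2 → 1 decimal place, 0.0919 → 4 decimal places, 0.37 → 2 decimal places; limit is 1.
Rounded to 1 decimal place: 12.3 mol.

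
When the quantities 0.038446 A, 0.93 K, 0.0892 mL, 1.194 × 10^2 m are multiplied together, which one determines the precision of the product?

0.93 K

0.038446 A → 5 s.f.; 0.93 K → 2 s.f.; 0.0892 mL → 3 s.f.; 1.194 × 10^2 m → 4 s.f.
The fewest is 2 significant figures, from 0.93 K.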